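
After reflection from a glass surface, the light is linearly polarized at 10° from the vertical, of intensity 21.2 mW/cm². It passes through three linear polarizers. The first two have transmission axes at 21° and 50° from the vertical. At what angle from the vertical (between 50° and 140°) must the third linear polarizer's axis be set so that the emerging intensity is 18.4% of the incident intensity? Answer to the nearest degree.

By Malus's law, I₁ = I₀ cos²(21° − 10°) = I₀ cos²(11°) = 0.9636 I₀.
I₂ = I₁ cos²(50° − 21°) = 0.9636 I₀ · cos²(29°) = 0.7371 I₀.
Need I₃/I₀ = 0.184, so cos²(θ − 50°) = 0.184 / 0.7371 = 0.2496.
θ − 50° = arccos(√0.2496) = 60.0°, giving θ ≈ 50 + 60.0 = 110.0°.

θ ≈ 110°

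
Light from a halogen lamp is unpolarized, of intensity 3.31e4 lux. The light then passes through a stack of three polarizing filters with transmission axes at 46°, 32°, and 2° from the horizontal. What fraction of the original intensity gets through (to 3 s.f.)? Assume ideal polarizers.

Unpolarized light through the first polarizer → I₁ = 3.31e4 lux/2 = 1.655e+04 lux, polarized at 46°.
I₂ = I₁ · cos²(14°) = 1.655e+04 · 0.9415 = 1.558e+04 lux.
I₃ = I₂ · cos²(30°) = 1.558e+04 · 0.75 = 1.169e+04 lux.
Transmitted fraction = 0.3531.

I/I₀ ≈ 0.353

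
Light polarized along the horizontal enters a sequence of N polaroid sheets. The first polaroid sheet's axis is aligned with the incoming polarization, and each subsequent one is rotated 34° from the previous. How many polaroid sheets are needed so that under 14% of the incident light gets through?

First polarizer is aligned with the polarization: full transmission.
Each further stage multiplies by cos²(34°) = 0.6873.
After N polarizers: T = 0.6873^(N−1). Require T < 0.14 ⇒ N−1 > ln(0.14)/ln(0.6873) = 5.24, so N−1 ≥ 6 and N = 7.
Check: N=7 gives T = 0.1054 < 0.14; N=6 gives T = 0.1534.

N = 7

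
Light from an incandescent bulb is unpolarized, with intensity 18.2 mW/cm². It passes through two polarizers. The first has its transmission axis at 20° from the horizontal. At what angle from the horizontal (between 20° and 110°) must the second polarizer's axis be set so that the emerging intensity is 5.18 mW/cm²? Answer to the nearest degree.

Unpolarized light through the first polarizer → I₁ = ½ I₀, now polarized at 20°.
Target fraction: 5.18 / 18.2 mW/cm² = 0.2846 of I₀.
Need I₂/I₀ = 0.2846, so cos²(θ − 20°) = 0.2846 / 0.5 = 0.5692.
θ − 20° = arccos(√0.5692) = 41.0°, giving θ ≈ 20 + 41.0 = 61.0°.

θ ≈ 61°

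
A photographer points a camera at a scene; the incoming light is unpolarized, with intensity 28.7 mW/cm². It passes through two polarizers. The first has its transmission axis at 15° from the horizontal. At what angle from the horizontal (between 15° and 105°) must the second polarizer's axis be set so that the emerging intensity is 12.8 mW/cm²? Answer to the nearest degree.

θ ≈ 34°

Unpolarized light through the first polarizer → I₁ = ½ I₀, now polarized at 15°.
Target fraction: 12.8 / 28.7 mW/cm² = 0.446 of I₀.
Need I₂/I₀ = 0.446, so cos²(θ − 15°) = 0.446 / 0.5 = 0.892.
θ − 15° = arccos(√0.892) = 19.2°, giving θ ≈ 15 + 19.2 = 34.2°.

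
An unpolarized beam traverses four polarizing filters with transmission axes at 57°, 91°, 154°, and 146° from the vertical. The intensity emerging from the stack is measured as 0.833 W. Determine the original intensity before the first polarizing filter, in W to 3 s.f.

I₀ ≈ 12.0 W

Unpolarized light through the first polarizer → I₁ = ½ I₀, now polarized at 57°.
I₂ = I₁ cos²(91° − 57°) = 0.5 I₀ · cos²(34°) = 0.3437 I₀.
I₃ = I₂ cos²(154° − 91°) = 0.3437 I₀ · cos²(63°) = 0.07083 I₀.
I₄ = I₃ cos²(146° − 154°) = 0.07083 I₀ · cos²(8°) = 0.06946 I₀.
So 0.833 W = 0.06946 I₀, giving I₀ = 0.833/0.06946 = 11.99 W.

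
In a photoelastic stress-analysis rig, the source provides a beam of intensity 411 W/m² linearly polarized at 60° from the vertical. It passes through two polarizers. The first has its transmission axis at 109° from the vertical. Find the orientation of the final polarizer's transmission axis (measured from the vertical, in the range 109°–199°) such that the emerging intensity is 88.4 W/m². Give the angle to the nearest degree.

θ ≈ 154°

By Malus's law, I₁ = I₀ cos²(109° − 60°) = I₀ cos²(49°) = 0.4304 I₀.
Target fraction: 88.4 / 411 W/m² = 0.2151 of I₀.
Need I₂/I₀ = 0.2151, so cos²(θ − 109°) = 0.2151 / 0.4304 = 0.4997.
θ − 109° = arccos(√0.4997) = 45.0°, giving θ ≈ 109 + 45.0 = 154.0°.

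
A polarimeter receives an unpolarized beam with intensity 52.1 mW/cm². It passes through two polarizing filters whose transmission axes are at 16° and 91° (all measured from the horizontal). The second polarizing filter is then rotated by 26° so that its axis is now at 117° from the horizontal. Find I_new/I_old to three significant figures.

I_new/I_old ≈ 0.544

Before rotation:
Unpolarized light through the first polarizer → I₁ = ½ I₀, now polarized at 16°.
I₂ = I₁ cos²(91° − 16°) = 0.5 I₀ · cos²(75°) = 0.03349 I₀.
After rotation:
Unpolarized light through the first polarizer → I₁ = ½ I₀, now polarized at 16°.
Angle between axes 1 and 2: 79°. I₂ = 0.5 I₀ · cos²(79°) = 0.0182 I₀.
Ratio = 0.0182 / 0.03349 = 0.5435.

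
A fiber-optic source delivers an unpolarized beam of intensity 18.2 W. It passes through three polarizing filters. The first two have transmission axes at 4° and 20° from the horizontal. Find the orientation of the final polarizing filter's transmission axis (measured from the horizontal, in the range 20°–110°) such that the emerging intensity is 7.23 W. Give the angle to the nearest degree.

Unpolarized light through the first polarizer → I₁ = ½ I₀, now polarized at 4°.
I₂ = I₁ cos²(20° − 4°) = 0.5 I₀ · cos²(16°) = 0.462 I₀.
Target fraction: 7.23 / 18.2 W = 0.3973 of I₀.
Need I₃/I₀ = 0.3973, so cos²(θ − 20°) = 0.3973 / 0.462 = 0.8598.
θ − 20° = arccos(√0.8598) = 22.0°, giving θ ≈ 20 + 22.0 = 42.0°.

θ ≈ 42°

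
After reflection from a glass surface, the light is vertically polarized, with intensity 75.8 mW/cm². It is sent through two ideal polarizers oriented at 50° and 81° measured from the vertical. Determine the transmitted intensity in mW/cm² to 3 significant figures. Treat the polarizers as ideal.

I ≈ 23.0 mW/cm²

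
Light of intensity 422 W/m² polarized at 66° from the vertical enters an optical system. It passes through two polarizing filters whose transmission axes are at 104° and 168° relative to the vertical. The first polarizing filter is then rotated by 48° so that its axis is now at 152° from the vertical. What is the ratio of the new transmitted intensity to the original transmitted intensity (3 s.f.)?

I_new/I_old ≈ 0.0377

Before rotation:
I₁ = I₀ cos²(104° − 66°) = I₀ cos²(38°) = 0.621 I₀.
I₂ = I₁ cos²(168° − 104°) = 0.621 I₀ · cos²(64°) = 0.1193 I₀.
After rotation:
I₁ = I₀ cos²(152° − 66°) = I₀ cos²(86°) = 0.004866 I₀.
I₂ = I₁ cos²(168° − 152°) = 0.004866 I₀ · cos²(16°) = 0.004496 I₀.
Ratio = 0.004496 / 0.1193 = 0.03768.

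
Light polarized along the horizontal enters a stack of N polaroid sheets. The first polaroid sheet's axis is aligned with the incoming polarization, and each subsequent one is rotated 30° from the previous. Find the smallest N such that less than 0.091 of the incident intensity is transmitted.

First polarizer is aligned with the polarization: full transmission.
Each further stage multiplies by cos²(30°) = 0.75.
After N polarizers: T = 0.75^(N−1). Require T < 0.091 ⇒ N−1 > ln(0.091)/ln(0.75) = 8.33, so N−1 ≥ 9 and N = 10.
Check: N=10 gives T = 0.07508 < 0.091; N=9 gives T = 0.1001.

N = 10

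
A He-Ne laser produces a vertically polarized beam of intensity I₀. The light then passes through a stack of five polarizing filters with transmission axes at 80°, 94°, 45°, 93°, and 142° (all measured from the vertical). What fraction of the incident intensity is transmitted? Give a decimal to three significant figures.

≈ 0.00235 I₀

I₁ = I₀ cos²(80° − 0°) = I₀ cos²(80°) = 0.03015 I₀.
I₂ = I₁ cos²(94° − 80°) = 0.03015 I₀ · cos²(14°) = 0.02839 I₀.
I₃ = I₂ cos²(45° − 94°) = 0.02839 I₀ · cos²(49°) = 0.01222 I₀.
I₄ = I₃ cos²(93° − 45°) = 0.01222 I₀ · cos²(48°) = 0.005471 I₀.
I₅ = I₄ cos²(142° − 93°) = 0.005471 I₀ · cos²(49°) = 0.002355 I₀.
Transmitted fraction = 0.002355.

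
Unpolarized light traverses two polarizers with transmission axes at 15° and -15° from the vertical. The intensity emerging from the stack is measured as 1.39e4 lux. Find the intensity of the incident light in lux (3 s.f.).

Unpolarized light through the first polarizer → I₁ = ½ I₀, now polarized at 15°.
I₂ = I₁ cos²(-15° − 15°) = 0.5 I₀ · cos²(30°) = 0.375 I₀.
So 1.39e4 lux = 0.375 I₀, giving I₀ = 1.39e4/0.375 = 3.707e+04 lux.

I₀ ≈ 3.71e4 lux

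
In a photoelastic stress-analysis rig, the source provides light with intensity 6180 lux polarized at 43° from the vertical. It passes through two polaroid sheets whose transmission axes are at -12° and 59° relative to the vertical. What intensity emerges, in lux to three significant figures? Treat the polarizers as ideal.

I ≈ 216 lux

I₁ = 6180 lux · cos²(55°) = 2033 lux.
I₂ = I₁ · cos²(71°) = 2033 · 0.106 = 215.5 lux.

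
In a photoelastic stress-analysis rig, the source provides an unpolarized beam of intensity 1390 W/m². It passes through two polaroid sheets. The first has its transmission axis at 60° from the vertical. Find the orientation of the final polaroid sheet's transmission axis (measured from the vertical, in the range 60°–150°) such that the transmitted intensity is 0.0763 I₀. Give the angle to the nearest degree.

Unpolarized light through the first polarizer → I₁ = ½ I₀, now polarized at 60°.
Need I₂/I₀ = 0.0763, so cos²(θ − 60°) = 0.0763 / 0.5 = 0.1526.
θ − 60° = arccos(√0.1526) = 67.0°, giving θ ≈ 60 + 67.0 = 127.0°.

θ ≈ 127°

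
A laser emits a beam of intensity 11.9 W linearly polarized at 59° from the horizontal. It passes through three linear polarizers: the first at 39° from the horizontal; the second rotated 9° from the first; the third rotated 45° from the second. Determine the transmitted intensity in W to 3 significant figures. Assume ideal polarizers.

I ≈ 5.13 W

I₁ = 11.9 W · cos²(20°) = 10.51 W.
I₂ = I₁ · cos²(9°) = 10.51 · 0.9755 = 10.25 W.
I₃ = I₂ · cos²(45°) = 10.25 · 0.5 = 5.125 W.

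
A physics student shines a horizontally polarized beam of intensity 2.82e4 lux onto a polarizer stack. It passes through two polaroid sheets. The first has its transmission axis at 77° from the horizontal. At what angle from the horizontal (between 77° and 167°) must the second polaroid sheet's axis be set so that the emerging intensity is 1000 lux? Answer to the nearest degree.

θ ≈ 110°

By Malus's law, I₁ = I₀ cos²(77° − 0°) = I₀ cos²(77°) = 0.0506 I₀.
Target fraction: 1000 / 2.82e4 lux = 0.03546 of I₀.
Need I₂/I₀ = 0.03546, so cos²(θ − 77°) = 0.03546 / 0.0506 = 0.7008.
θ − 77° = arccos(√0.7008) = 33.2°, giving θ ≈ 77 + 33.2 = 110.2°.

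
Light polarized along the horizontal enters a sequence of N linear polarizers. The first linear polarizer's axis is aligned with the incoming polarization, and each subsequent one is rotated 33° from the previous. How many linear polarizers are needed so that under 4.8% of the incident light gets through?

N = 10

First polarizer is aligned with the polarization: full transmission.
Each further stage multiplies by cos²(33°) = 0.7034.
After N polarizers: T = 0.7034^(N−1). Require T < 0.048 ⇒ N−1 > ln(0.048)/ln(0.7034) = 8.63, so N−1 ≥ 9 and N = 10.
Check: N=10 gives T = 0.04214 < 0.048; N=9 gives T = 0.0599.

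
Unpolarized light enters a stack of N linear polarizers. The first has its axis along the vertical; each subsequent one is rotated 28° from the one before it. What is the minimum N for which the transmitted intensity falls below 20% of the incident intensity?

First polarizer halves the unpolarized light: factor 1/2.
Each further stage multiplies by cos²(28°) = 0.7796.
After N polarizers: T = 0.5·0.7796^(N−1). Require T < 0.20 ⇒ N−1 > ln(0.20/0.5)/ln(0.7796) = 3.68, so N−1 ≥ 4 and N = 5.
Check: N=5 gives T = 0.1847 < 0.20; N=4 gives T = 0.2369.

N = 5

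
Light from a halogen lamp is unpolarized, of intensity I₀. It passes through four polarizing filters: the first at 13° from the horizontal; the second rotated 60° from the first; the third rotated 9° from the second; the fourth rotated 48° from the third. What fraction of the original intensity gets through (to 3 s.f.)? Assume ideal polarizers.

≈ 0.0546 I₀

Unpolarized light through the first polarizer → I₁ = ½ I₀, now polarized at 13°.
I₂ = I₁ cos²(60°) = 0.5 · 0.25 I₀ = 0.125 I₀.
I₃ = I₂ cos²(9°) = 0.125 · 0.9755 I₀ = 0.1219 I₀.
I₄ = I₃ cos²(48°) = 0.1219 · 0.4477 I₀ = 0.0546 I₀.
Transmitted fraction = 0.0546.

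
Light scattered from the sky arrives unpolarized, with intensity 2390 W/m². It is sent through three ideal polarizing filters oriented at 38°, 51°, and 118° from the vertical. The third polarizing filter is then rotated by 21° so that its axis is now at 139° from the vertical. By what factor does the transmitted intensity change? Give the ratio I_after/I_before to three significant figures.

Before rotation:
Unpolarized light through the first polarizer → I₁ = ½ I₀, now polarized at 38°.
I₂ = I₁ cos²(51° − 38°) = 0.5 I₀ · cos²(13°) = 0.4747 I₀.
I₃ = I₂ cos²(118° − 51°) = 0.4747 I₀ · cos²(67°) = 0.07247 I₀.
After rotation:
Unpolarized light through the first polarizer → I₁ = ½ I₀, now polarized at 38°.
I₂ = I₁ cos²(51° − 38°) = 0.5 I₀ · cos²(13°) = 0.4747 I₀.
I₃ = I₂ cos²(139° − 51°) = 0.4747 I₀ · cos²(88°) = 0.0005782 I₀.
Ratio = 0.0005782 / 0.07247 = 0.007978.

I_new/I_old ≈ 0.00798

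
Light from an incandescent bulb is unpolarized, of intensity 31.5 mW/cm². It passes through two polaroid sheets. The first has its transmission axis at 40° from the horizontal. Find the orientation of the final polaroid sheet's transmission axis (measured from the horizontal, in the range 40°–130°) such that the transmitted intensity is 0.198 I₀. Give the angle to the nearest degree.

θ ≈ 91°

Unpolarized light through the first polarizer → I₁ = ½ I₀, now polarized at 40°.
Need I₂/I₀ = 0.198, so cos²(θ − 40°) = 0.198 / 0.5 = 0.396.
θ − 40° = arccos(√0.396) = 51.0°, giving θ ≈ 40 + 51.0 = 91.0°.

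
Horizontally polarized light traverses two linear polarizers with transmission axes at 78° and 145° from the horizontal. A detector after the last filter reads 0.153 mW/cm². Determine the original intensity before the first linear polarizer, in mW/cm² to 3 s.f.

By Malus's law, I₁ = I₀ cos²(78° − 0°) = I₀ cos²(78°) = 0.04323 I₀.
I₂ = I₁ cos²(145° − 78°) = 0.04323 I₀ · cos²(67°) = 0.0066 I₀.
So 0.153 mW/cm² = 0.0066 I₀, giving I₀ = 0.153/0.0066 = 23.18 mW/cm².

I₀ ≈ 23.2 mW/cm²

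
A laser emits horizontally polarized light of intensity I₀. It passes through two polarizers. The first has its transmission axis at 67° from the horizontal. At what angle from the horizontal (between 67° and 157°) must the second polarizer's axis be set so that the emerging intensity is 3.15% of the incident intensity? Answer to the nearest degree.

I₁ = I₀ cos²(67° − 0°) = I₀ cos²(67°) = 0.1527 I₀.
Need I₂/I₀ = 0.0315, so cos²(θ − 67°) = 0.0315 / 0.1527 = 0.2063.
θ − 67° = arccos(√0.2063) = 63.0°, giving θ ≈ 67 + 63.0 = 130.0°.

θ ≈ 130°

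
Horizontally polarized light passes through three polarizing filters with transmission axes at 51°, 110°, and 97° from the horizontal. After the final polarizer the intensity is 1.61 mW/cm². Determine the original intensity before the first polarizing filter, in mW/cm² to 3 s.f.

I₀ ≈ 16.1 mW/cm²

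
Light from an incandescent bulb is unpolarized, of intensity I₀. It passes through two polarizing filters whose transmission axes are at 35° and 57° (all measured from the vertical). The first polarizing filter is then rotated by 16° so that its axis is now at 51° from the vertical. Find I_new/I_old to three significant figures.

I_new/I_old ≈ 1.15

Before rotation:
Unpolarized light through the first polarizer → I₁ = ½ I₀, now polarized at 35°.
I₂ = I₁ cos²(57° − 35°) = 0.5 I₀ · cos²(22°) = 0.4298 I₀.
After rotation:
Unpolarized light through the first polarizer → I₁ = ½ I₀, now polarized at 51°.
I₂ = I₁ cos²(57° − 51°) = 0.5 I₀ · cos²(6°) = 0.4945 I₀.
Ratio = 0.4945 / 0.4298 = 1.151.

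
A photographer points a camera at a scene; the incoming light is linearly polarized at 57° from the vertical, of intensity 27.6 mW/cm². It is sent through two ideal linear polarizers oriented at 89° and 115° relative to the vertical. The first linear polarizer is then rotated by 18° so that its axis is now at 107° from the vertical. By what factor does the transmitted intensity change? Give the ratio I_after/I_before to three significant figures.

I_new/I_old ≈ 0.697

Before rotation:
I₁ = I₀ cos²(89° − 57°) = I₀ cos²(32°) = 0.7192 I₀.
I₂ = I₁ cos²(115° − 89°) = 0.7192 I₀ · cos²(26°) = 0.581 I₀.
After rotation:
I₁ = I₀ cos²(107° − 57°) = I₀ cos²(50°) = 0.4132 I₀.
I₂ = I₁ cos²(115° − 107°) = 0.4132 I₀ · cos²(8°) = 0.4052 I₀.
Ratio = 0.4052 / 0.581 = 0.6974.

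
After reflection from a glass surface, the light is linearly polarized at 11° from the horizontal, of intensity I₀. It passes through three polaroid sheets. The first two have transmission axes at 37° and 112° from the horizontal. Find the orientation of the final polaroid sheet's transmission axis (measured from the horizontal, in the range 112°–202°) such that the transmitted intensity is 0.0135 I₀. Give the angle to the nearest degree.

I₁ = I₀ cos²(37° − 11°) = I₀ cos²(26°) = 0.8078 I₀.
I₂ = I₁ cos²(112° − 37°) = 0.8078 I₀ · cos²(75°) = 0.05411 I₀.
Need I₃/I₀ = 0.0135, so cos²(θ − 112°) = 0.0135 / 0.05411 = 0.2495.
θ − 112° = arccos(√0.2495) = 60.0°, giving θ ≈ 112 + 60.0 = 172.0°.

θ ≈ 172°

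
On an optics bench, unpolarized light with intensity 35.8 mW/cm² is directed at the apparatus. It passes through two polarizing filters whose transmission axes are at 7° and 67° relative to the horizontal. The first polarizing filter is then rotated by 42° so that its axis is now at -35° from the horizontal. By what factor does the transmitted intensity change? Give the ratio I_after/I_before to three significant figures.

I_new/I_old ≈ 0.173

Before rotation:
Unpolarized light through the first polarizer → I₁ = ½ I₀, now polarized at 7°.
I₂ = I₁ cos²(67° − 7°) = 0.5 I₀ · cos²(60°) = 0.125 I₀.
After rotation:
Unpolarized light through the first polarizer → I₁ = ½ I₀, now polarized at -35°.
Angle between axes 1 and 2: 78°. I₂ = 0.5 I₀ · cos²(78°) = 0.02161 I₀.
Ratio = 0.02161 / 0.125 = 0.1729.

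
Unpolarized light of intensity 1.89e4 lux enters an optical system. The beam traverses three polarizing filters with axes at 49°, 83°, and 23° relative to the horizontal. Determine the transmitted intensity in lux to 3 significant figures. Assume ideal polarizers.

I ≈ 1620 lux

Unpolarized light through the first polarizer → I₁ = 1.89e4 lux/2 = 9450 lux, polarized at 49°.
I₂ = I₁ · cos²(34°) = 9450 · 0.6873 = 6495 lux.
I₃ = I₂ · cos²(60°) = 6495 · 0.25 = 1624 lux.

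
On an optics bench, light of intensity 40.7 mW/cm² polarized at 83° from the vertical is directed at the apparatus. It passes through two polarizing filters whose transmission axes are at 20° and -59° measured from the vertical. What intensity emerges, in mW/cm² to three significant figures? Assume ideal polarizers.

I ≈ 0.305 mW/cm²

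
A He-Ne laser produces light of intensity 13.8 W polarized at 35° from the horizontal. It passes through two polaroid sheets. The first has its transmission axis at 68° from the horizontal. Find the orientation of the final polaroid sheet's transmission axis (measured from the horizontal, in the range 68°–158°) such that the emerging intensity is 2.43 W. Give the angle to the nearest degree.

θ ≈ 128°

I₁ = I₀ cos²(68° − 35°) = I₀ cos²(33°) = 0.7034 I₀.
Target fraction: 2.43 / 13.8 W = 0.1761 of I₀.
Need I₂/I₀ = 0.1761, so cos²(θ − 68°) = 0.1761 / 0.7034 = 0.2503.
θ − 68° = arccos(√0.2503) = 60.0°, giving θ ≈ 68 + 60.0 = 128.0°.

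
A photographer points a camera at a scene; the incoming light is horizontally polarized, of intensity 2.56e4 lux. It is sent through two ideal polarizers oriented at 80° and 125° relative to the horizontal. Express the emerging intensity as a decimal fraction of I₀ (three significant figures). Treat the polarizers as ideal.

I₁ = 2.56e4 lux · cos²(80°) = 771.9 lux.
I₂ = I₁ · cos²(45°) = 771.9 · 0.5 = 386 lux.
Transmitted fraction = 0.01508.

I/I₀ ≈ 0.0151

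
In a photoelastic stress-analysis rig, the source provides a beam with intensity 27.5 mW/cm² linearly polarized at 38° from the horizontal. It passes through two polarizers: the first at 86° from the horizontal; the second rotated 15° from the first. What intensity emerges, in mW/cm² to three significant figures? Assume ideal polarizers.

I ≈ 11.5 mW/cm²

I₁ = 27.5 mW/cm² · cos²(48°) = 12.31 mW/cm².
I₂ = I₁ · cos²(15°) = 12.31 · 0.933 = 11.49 mW/cm².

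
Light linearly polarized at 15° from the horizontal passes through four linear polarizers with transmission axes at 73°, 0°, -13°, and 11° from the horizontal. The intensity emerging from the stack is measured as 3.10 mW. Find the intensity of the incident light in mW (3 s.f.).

I₁ = I₀ cos²(73° − 15°) = I₀ cos²(58°) = 0.2808 I₀.
I₂ = I₁ cos²(0° − 73°) = 0.2808 I₀ · cos²(73°) = 0.024 I₀.
I₃ = I₂ cos²(-13° − 0°) = 0.024 I₀ · cos²(13°) = 0.02279 I₀.
I₄ = I₃ cos²(11° + 13°) = 0.02279 I₀ · cos²(24°) = 0.01902 I₀.
So 3.10 mW = 0.01902 I₀, giving I₀ = 3.10/0.01902 = 163 mW.

I₀ ≈ 163 mW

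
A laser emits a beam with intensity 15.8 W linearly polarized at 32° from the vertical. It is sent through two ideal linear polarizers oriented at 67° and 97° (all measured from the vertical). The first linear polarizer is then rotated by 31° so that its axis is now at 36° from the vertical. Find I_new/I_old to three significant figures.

I_new/I_old ≈ 0.465

Before rotation:
By Malus's law, I₁ = I₀ cos²(67° − 32°) = I₀ cos²(35°) = 0.671 I₀.
I₂ = I₁ cos²(97° − 67°) = 0.671 I₀ · cos²(30°) = 0.5033 I₀.
After rotation:
I₁ = I₀ cos²(36° − 32°) = I₀ cos²(4°) = 0.9951 I₀.
I₂ = I₁ cos²(97° − 36°) = 0.9951 I₀ · cos²(61°) = 0.2339 I₀.
Ratio = 0.2339 / 0.5033 = 0.4648.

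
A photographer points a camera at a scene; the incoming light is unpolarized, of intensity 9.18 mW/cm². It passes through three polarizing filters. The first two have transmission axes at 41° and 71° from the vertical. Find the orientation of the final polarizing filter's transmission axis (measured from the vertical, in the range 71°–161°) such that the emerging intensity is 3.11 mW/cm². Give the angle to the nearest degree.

Unpolarized light through the first polarizer → I₁ = ½ I₀, now polarized at 41°.
I₂ = I₁ cos²(71° − 41°) = 0.5 I₀ · cos²(30°) = 0.375 I₀.
Target fraction: 3.11 / 9.18 mW/cm² = 0.3388 of I₀.
Need I₃/I₀ = 0.3388, so cos²(θ − 71°) = 0.3388 / 0.375 = 0.9034.
θ − 71° = arccos(√0.9034) = 18.1°, giving θ ≈ 71 + 18.1 = 89.1°.

θ ≈ 89°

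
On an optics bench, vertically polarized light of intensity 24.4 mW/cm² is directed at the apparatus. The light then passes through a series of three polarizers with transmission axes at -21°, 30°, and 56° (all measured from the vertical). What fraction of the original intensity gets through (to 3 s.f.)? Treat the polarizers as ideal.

I/I₀ ≈ 0.279

By Malus's law, I₁ = 24.4 mW/cm² · cos²(21°) = 21.27 mW/cm².
I₂ = I₁ · cos²(51°) = 21.27 · 0.396 = 8.422 mW/cm².
I₃ = I₂ · cos²(26°) = 8.422 · 0.8078 = 6.804 mW/cm².
Transmitted fraction = 0.2788.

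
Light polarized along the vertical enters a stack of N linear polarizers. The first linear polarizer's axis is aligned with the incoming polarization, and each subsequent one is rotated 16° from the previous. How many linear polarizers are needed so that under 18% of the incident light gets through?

N = 23

First polarizer is aligned with the polarization: full transmission.
Each further stage multiplies by cos²(16°) = 0.924.
After N polarizers: T = 0.924^(N−1). Require T < 0.18 ⇒ N−1 > ln(0.18)/ln(0.924) = 21.70, so N−1 ≥ 22 and N = 23.
Check: N=23 gives T = 0.1758 < 0.18; N=22 gives T = 0.1903.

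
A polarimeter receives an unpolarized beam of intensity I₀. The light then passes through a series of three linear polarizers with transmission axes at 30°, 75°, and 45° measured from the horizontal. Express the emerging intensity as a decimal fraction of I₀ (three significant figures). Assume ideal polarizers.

Unpolarized light through the first polarizer → I₁ = ½ I₀, now polarized at 30°.
I₂ = I₁ cos²(75° − 30°) = 0.5 I₀ · cos²(45°) = 0.25 I₀.
I₃ = I₂ cos²(45° − 75°) = 0.25 I₀ · cos²(30°) = 0.1875 I₀.
Transmitted fraction = 0.1875.

≈ 0.188 I₀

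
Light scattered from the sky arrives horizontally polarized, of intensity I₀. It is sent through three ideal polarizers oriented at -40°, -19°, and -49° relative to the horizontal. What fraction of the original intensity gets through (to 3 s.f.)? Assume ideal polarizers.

≈ 0.384 I₀

I₁ = I₀ cos²(-40° − 0°) = I₀ cos²(40°) = 0.5868 I₀.
I₂ = I₁ cos²(-19° + 40°) = 0.5868 I₀ · cos²(21°) = 0.5115 I₀.
I₃ = I₂ cos²(-49° + 19°) = 0.5115 I₀ · cos²(30°) = 0.3836 I₀.
Transmitted fraction = 0.3836.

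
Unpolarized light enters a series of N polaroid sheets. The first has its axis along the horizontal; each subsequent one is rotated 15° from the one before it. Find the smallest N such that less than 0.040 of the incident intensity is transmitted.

N = 38

First polarizer halves the unpolarized light: factor 1/2.
Each further stage multiplies by cos²(15°) = 0.933.
After N polarizers: T = 0.5·0.933^(N−1). Require T < 0.040 ⇒ N−1 > ln(0.040/0.5)/ln(0.933) = 36.43, so N−1 ≥ 37 and N = 38.
Check: N=38 gives T = 0.03844 < 0.040; N=37 gives T = 0.0412.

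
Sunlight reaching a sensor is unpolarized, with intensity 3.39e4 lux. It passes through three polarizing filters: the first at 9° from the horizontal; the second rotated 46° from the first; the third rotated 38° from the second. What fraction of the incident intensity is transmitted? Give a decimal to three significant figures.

I/I₀ ≈ 0.150

Unpolarized light through the first polarizer → I₁ = 3.39e4 lux/2 = 1.695e+04 lux, polarized at 9°.
I₂ = I₁ · cos²(46°) = 1.695e+04 · 0.4826 = 8179 lux.
I₃ = I₂ · cos²(38°) = 8179 · 0.621 = 5079 lux.
Transmitted fraction = 0.1498.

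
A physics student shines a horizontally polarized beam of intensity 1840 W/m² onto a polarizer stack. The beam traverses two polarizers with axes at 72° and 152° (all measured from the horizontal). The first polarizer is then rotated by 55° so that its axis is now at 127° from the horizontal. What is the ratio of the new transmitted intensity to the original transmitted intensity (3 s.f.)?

Before rotation:
I₁ = I₀ cos²(72° − 0°) = I₀ cos²(72°) = 0.09549 I₀.
I₂ = I₁ cos²(152° − 72°) = 0.09549 I₀ · cos²(80°) = 0.002879 I₀.
After rotation:
I₁ = I₀ cos²(127° − 0°) = I₀ cos²(53°) = 0.3622 I₀.
I₂ = I₁ cos²(152° − 127°) = 0.3622 I₀ · cos²(25°) = 0.2975 I₀.
Ratio = 0.2975 / 0.002879 = 103.3.

I_new/I_old ≈ 103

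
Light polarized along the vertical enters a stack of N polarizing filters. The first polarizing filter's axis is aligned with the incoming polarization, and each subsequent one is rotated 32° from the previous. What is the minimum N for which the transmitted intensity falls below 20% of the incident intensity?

N = 6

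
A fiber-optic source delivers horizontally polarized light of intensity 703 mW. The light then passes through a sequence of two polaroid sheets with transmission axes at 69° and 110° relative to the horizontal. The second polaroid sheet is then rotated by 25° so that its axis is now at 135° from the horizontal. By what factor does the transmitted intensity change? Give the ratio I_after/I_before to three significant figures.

I_new/I_old ≈ 0.290

Before rotation:
I₁ = I₀ cos²(69° − 0°) = I₀ cos²(69°) = 0.1284 I₀.
I₂ = I₁ cos²(110° − 69°) = 0.1284 I₀ · cos²(41°) = 0.07315 I₀.
After rotation:
I₁ = I₀ cos²(69° − 0°) = I₀ cos²(69°) = 0.1284 I₀.
I₂ = I₁ cos²(135° − 69°) = 0.1284 I₀ · cos²(66°) = 0.02125 I₀.
Ratio = 0.02125 / 0.07315 = 0.2904.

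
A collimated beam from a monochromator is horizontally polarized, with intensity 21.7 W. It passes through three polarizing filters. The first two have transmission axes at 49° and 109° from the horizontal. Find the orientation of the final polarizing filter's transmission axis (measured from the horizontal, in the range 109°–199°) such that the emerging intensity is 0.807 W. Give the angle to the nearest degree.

θ ≈ 163°

By Malus's law, I₁ = I₀ cos²(49° − 0°) = I₀ cos²(49°) = 0.4304 I₀.
I₂ = I₁ cos²(109° − 49°) = 0.4304 I₀ · cos²(60°) = 0.1076 I₀.
Target fraction: 0.807 / 21.7 W = 0.03719 of I₀.
Need I₃/I₀ = 0.03719, so cos²(θ − 109°) = 0.03719 / 0.1076 = 0.3456.
θ − 109° = arccos(√0.3456) = 54.0°, giving θ ≈ 109 + 54.0 = 163.0°.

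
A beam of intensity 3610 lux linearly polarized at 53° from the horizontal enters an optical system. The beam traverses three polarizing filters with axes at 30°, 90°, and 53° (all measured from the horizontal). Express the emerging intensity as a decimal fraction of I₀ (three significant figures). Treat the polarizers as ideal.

I/I₀ ≈ 0.135

I₁ = 3610 lux · cos²(23°) = 3059 lux.
I₂ = I₁ · cos²(60°) = 3059 · 0.25 = 764.7 lux.
I₃ = I₂ · cos²(37°) = 764.7 · 0.6378 = 487.7 lux.
Transmitted fraction = 0.1351.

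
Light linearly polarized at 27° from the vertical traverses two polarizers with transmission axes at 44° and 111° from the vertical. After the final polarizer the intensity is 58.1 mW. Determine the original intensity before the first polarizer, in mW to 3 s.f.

By Malus's law, I₁ = I₀ cos²(44° − 27°) = I₀ cos²(17°) = 0.9145 I₀.
I₂ = I₁ cos²(111° − 44°) = 0.9145 I₀ · cos²(67°) = 0.1396 I₀.
So 58.1 mW = 0.1396 I₀, giving I₀ = 58.1/0.1396 = 416.1 mW.

I₀ ≈ 416 mW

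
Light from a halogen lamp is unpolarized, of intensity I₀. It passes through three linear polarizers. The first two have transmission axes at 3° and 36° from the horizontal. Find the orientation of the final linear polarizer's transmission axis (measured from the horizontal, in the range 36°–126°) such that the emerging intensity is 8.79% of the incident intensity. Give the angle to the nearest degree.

θ ≈ 96°

Unpolarized light through the first polarizer → I₁ = ½ I₀, now polarized at 3°.
I₂ = I₁ cos²(36° − 3°) = 0.5 I₀ · cos²(33°) = 0.3517 I₀.
Need I₃/I₀ = 0.0879, so cos²(θ − 36°) = 0.0879 / 0.3517 = 0.2499.
θ − 36° = arccos(√0.2499) = 60.0°, giving θ ≈ 36 + 60.0 = 96.0°.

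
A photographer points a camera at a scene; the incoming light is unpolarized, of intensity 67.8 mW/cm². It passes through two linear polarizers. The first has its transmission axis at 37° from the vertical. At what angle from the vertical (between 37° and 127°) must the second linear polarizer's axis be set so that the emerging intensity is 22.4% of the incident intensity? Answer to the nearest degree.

Unpolarized light through the first polarizer → I₁ = ½ I₀, now polarized at 37°.
Need I₂/I₀ = 0.224, so cos²(θ − 37°) = 0.224 / 0.5 = 0.448.
θ − 37° = arccos(√0.448) = 48.0°, giving θ ≈ 37 + 48.0 = 85.0°.

θ ≈ 85°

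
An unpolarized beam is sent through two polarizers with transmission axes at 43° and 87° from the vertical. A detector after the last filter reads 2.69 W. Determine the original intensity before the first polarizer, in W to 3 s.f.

Unpolarized light through the first polarizer → I₁ = ½ I₀, now polarized at 43°.
I₂ = I₁ cos²(87° − 43°) = 0.5 I₀ · cos²(44°) = 0.2587 I₀.
So 2.69 W = 0.2587 I₀, giving I₀ = 2.69/0.2587 = 10.4 W.

I₀ ≈ 10.4 W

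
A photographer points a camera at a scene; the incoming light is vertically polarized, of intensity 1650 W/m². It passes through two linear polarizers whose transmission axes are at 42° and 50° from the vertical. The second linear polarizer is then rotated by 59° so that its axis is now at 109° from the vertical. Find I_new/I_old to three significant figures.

I_new/I_old ≈ 0.156

Before rotation:
I₁ = I₀ cos²(42° − 0°) = I₀ cos²(42°) = 0.5523 I₀.
I₂ = I₁ cos²(50° − 42°) = 0.5523 I₀ · cos²(8°) = 0.5416 I₀.
After rotation:
I₁ = I₀ cos²(42° − 0°) = I₀ cos²(42°) = 0.5523 I₀.
I₂ = I₁ cos²(109° − 42°) = 0.5523 I₀ · cos²(67°) = 0.08431 I₀.
Ratio = 0.08431 / 0.5416 = 0.1557.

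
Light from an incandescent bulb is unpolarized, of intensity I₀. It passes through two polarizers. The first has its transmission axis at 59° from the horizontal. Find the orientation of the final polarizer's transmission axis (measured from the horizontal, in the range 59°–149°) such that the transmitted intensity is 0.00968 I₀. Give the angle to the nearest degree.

θ ≈ 141°

Unpolarized light through the first polarizer → I₁ = ½ I₀, now polarized at 59°.
Need I₂/I₀ = 0.00968, so cos²(θ − 59°) = 0.00968 / 0.5 = 0.01936.
θ − 59° = arccos(√0.01936) = 82.0°, giving θ ≈ 59 + 82.0 = 141.0°.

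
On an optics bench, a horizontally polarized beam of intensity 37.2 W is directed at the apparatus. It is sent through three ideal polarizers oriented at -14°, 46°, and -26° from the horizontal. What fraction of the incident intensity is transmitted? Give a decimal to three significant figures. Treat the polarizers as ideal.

I/I₀ ≈ 0.0225

By Malus's law, I₁ = 37.2 W · cos²(14°) = 35.02 W.
I₂ = I₁ · cos²(60°) = 35.02 · 0.25 = 8.756 W.
I₃ = I₂ · cos²(72°) = 8.756 · 0.09549 = 0.8361 W.
Transmitted fraction = 0.02248.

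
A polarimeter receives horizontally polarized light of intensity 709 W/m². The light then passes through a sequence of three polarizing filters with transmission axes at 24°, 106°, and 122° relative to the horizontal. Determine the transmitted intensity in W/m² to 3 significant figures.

I ≈ 10.6 W/m²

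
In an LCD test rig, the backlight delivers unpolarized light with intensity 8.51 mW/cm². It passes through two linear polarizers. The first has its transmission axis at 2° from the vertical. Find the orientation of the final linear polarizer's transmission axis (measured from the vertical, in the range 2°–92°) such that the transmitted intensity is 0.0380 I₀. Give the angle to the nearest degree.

Unpolarized light through the first polarizer → I₁ = ½ I₀, now polarized at 2°.
Need I₂/I₀ = 0.038, so cos²(θ − 2°) = 0.038 / 0.5 = 0.076.
θ − 2° = arccos(√0.076) = 74.0°, giving θ ≈ 2 + 74.0 = 76.0°.

θ ≈ 76°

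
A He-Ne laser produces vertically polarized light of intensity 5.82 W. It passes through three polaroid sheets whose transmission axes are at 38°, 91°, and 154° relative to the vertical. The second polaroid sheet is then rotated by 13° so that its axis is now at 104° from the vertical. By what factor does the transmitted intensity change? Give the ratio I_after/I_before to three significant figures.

Before rotation:
I₁ = I₀ cos²(38° − 0°) = I₀ cos²(38°) = 0.621 I₀.
I₂ = I₁ cos²(91° − 38°) = 0.621 I₀ · cos²(53°) = 0.2249 I₀.
I₃ = I₂ cos²(154° − 91°) = 0.2249 I₀ · cos²(63°) = 0.04635 I₀.
After rotation:
I₁ = I₀ cos²(38° − 0°) = I₀ cos²(38°) = 0.621 I₀.
I₂ = I₁ cos²(104° − 38°) = 0.621 I₀ · cos²(66°) = 0.1027 I₀.
I₃ = I₂ cos²(154° − 104°) = 0.1027 I₀ · cos²(50°) = 0.04244 I₀.
Ratio = 0.04244 / 0.04635 = 0.9157.

I_new/I_old ≈ 0.916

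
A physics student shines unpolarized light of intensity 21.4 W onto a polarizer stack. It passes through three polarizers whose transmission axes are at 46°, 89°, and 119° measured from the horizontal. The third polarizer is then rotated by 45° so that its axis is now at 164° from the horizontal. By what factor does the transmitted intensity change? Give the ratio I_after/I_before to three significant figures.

Before rotation:
Unpolarized light through the first polarizer → I₁ = ½ I₀, now polarized at 46°.
I₂ = I₁ cos²(89° − 46°) = 0.5 I₀ · cos²(43°) = 0.2674 I₀.
I₃ = I₂ cos²(119° − 89°) = 0.2674 I₀ · cos²(30°) = 0.2006 I₀.
After rotation:
Unpolarized light through the first polarizer → I₁ = ½ I₀, now polarized at 46°.
I₂ = I₁ cos²(89° − 46°) = 0.5 I₀ · cos²(43°) = 0.2674 I₀.
I₃ = I₂ cos²(164° − 89°) = 0.2674 I₀ · cos²(75°) = 0.01792 I₀.
Ratio = 0.01792 / 0.2006 = 0.08932.

I_new/I_old ≈ 0.0893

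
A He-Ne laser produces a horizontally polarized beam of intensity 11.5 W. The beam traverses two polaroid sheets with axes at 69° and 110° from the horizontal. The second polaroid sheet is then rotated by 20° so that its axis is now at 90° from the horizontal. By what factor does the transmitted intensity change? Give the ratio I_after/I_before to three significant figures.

I_new/I_old ≈ 1.53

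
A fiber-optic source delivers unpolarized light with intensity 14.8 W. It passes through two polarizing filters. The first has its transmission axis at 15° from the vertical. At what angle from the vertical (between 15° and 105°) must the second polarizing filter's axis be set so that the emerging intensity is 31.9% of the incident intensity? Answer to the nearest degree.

Unpolarized light through the first polarizer → I₁ = ½ I₀, now polarized at 15°.
Need I₂/I₀ = 0.319, so cos²(θ − 15°) = 0.319 / 0.5 = 0.638.
θ − 15° = arccos(√0.638) = 37.0°, giving θ ≈ 15 + 37.0 = 52.0°.

θ ≈ 52°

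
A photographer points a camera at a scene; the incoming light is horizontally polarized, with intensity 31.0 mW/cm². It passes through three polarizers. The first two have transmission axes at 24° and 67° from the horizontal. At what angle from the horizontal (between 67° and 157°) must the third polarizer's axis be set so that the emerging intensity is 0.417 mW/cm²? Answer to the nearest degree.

I₁ = I₀ cos²(24° − 0°) = I₀ cos²(24°) = 0.8346 I₀.
I₂ = I₁ cos²(67° − 24°) = 0.8346 I₀ · cos²(43°) = 0.4464 I₀.
Target fraction: 0.417 / 31.0 mW/cm² = 0.01345 of I₀.
Need I₃/I₀ = 0.01345, so cos²(θ − 67°) = 0.01345 / 0.4464 = 0.03013.
θ − 67° = arccos(√0.03013) = 80.0°, giving θ ≈ 67 + 80.0 = 147.0°.

θ ≈ 147°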